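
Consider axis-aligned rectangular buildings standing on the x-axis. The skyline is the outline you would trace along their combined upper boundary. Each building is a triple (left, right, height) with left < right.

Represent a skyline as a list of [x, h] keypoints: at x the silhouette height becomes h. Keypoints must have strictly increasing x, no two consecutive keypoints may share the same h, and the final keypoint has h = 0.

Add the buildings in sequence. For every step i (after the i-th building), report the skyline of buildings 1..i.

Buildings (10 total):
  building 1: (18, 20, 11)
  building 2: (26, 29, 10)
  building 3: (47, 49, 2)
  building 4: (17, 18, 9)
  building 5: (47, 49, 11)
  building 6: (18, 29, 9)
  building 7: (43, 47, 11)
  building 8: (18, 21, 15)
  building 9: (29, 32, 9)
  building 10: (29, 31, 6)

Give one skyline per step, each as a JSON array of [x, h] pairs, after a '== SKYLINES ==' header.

== SKYLINES ==
[[18,11],[20,0]]
[[18,11],[20,0],[26,10],[29,0]]
[[18,11],[20,0],[26,10],[29,0],[47,2],[49,0]]
[[17,9],[18,11],[20,0],[26,10],[29,0],[47,2],[49,0]]
[[17,9],[18,11],[20,0],[26,10],[29,0],[47,11],[49,0]]
[[17,9],[18,11],[20,9],[26,10],[29,0],[47,11],[49,0]]
[[17,9],[18,11],[20,9],[26,10],[29,0],[43,11],[49,0]]
[[17,9],[18,15],[21,9],[26,10],[29,0],[43,11],[49,0]]
[[17,9],[18,15],[21,9],[26,10],[29,9],[32,0],[43,11],[49,0]]
[[17,9],[18,15],[21,9],[26,10],[29,9],[32,0],[43,11],[49,0]]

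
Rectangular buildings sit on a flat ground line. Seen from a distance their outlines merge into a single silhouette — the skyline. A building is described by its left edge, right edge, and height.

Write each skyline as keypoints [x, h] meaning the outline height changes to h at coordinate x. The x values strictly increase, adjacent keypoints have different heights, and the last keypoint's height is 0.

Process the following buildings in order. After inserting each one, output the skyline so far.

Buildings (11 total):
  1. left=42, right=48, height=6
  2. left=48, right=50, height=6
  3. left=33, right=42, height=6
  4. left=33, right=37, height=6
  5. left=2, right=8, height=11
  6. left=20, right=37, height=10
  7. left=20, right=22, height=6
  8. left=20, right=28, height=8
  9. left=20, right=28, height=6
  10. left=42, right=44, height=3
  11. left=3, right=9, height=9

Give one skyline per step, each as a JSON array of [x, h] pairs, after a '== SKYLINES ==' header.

== SKYLINES ==
[[42,6],[48,0]]
[[42,6],[50,0]]
[[33,6],[50,0]]
[[33,6],[50,0]]
[[2,11],[8,0],[33,6],[50,0]]
[[2,11],[8,0],[20,10],[37,6],[50,0]]
[[2,11],[8,0],[20,10],[37,6],[50,0]]
[[2,11],[8,0],[20,10],[37,6],[50,0]]
[[2,11],[8,0],[20,10],[37,6],[50,0]]
[[2,11],[8,0],[20,10],[37,6],[50,0]]
[[2,11],[8,9],[9,0],[20,10],[37,6],[50,0]]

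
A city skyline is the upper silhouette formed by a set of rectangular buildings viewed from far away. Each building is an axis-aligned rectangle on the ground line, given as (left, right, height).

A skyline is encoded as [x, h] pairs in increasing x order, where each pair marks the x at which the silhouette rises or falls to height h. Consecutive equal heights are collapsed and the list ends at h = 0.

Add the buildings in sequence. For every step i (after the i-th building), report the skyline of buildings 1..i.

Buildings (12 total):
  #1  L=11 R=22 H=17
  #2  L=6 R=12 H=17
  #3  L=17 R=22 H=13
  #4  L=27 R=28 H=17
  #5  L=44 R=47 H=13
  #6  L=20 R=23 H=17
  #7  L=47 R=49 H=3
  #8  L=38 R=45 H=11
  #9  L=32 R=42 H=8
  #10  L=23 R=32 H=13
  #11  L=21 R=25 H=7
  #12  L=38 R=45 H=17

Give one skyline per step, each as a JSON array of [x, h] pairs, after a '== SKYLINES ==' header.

== SKYLINES ==
[[11,17],[22,0]]
[[6,17],[22,0]]
[[6,17],[22,0]]
[[6,17],[22,0],[27,17],[28,0]]
[[6,17],[22,0],[27,17],[28,0],[44,13],[47,0]]
[[6,17],[23,0],[27,17],[28,0],[44,13],[47,0]]
[[6,17],[23,0],[27,17],[28,0],[44,13],[47,3],[49,0]]
[[6,17],[23,0],[27,17],[28,0],[38,11],[44,13],[47,3],[49,0]]
[[6,17],[23,0],[27,17],[28,0],[32,8],[38,11],[44,13],[47,3],[49,0]]
[[6,17],[23,13],[27,17],[28,13],[32,8],[38,11],[44,13],[47,3],[49,0]]
[[6,17],[23,13],[27,17],[28,13],[32,8],[38,11],[44,13],[47,3],[49,0]]
[[6,17],[23,13],[27,17],[28,13],[32,8],[38,17],[45,13],[47,3],[49,0]]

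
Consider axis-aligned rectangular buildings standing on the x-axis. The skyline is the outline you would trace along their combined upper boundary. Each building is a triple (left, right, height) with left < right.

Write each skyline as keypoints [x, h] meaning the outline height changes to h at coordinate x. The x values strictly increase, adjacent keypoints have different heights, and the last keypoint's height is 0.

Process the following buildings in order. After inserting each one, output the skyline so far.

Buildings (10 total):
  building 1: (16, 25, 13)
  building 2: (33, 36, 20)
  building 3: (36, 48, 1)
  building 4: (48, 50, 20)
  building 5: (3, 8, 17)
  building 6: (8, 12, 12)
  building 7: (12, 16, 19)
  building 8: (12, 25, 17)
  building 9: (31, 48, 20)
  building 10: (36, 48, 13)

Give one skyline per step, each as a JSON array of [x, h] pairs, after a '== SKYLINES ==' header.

== SKYLINES ==
[[16,13],[25,0]]
[[16,13],[25,0],[33,20],[36,0]]
[[16,13],[25,0],[33,20],[36,1],[48,0]]
[[16,13],[25,0],[33,20],[36,1],[48,20],[50,0]]
[[3,17],[8,0],[16,13],[25,0],[33,20],[36,1],[48,20],[50,0]]
[[3,17],[8,12],[12,0],[16,13],[25,0],[33,20],[36,1],[48,20],[50,0]]
[[3,17],[8,12],[12,19],[16,13],[25,0],[33,20],[36,1],[48,20],[50,0]]
[[3,17],[8,12],[12,19],[16,17],[25,0],[33,20],[36,1],[48,20],[50,0]]
[[3,17],[8,12],[12,19],[16,17],[25,0],[31,20],[50,0]]
[[3,17],[8,12],[12,19],[16,17],[25,0],[31,20],[50,0]]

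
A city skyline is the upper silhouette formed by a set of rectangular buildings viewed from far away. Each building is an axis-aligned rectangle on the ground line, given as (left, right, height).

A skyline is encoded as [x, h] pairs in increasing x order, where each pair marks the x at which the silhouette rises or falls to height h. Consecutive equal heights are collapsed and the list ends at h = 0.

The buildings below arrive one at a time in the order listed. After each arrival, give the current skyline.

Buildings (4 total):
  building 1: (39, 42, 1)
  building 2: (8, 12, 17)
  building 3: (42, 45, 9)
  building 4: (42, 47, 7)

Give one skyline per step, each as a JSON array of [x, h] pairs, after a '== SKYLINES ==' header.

== SKYLINES ==
[[39,1],[42,0]]
[[8,17],[12,0],[39,1],[42,0]]
[[8,17],[12,0],[39,1],[42,9],[45,0]]
[[8,17],[12,0],[39,1],[42,9],[45,7],[47,0]]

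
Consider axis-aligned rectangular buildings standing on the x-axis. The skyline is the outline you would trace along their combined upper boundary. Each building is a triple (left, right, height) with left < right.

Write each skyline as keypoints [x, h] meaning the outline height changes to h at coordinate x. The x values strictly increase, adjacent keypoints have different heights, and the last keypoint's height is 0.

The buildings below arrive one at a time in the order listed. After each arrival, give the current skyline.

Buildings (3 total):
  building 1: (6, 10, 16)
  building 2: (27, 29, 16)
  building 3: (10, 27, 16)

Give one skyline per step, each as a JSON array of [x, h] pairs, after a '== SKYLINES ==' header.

== SKYLINES ==
[[6,16],[10,0]]
[[6,16],[10,0],[27,16],[29,0]]
[[6,16],[29,0]]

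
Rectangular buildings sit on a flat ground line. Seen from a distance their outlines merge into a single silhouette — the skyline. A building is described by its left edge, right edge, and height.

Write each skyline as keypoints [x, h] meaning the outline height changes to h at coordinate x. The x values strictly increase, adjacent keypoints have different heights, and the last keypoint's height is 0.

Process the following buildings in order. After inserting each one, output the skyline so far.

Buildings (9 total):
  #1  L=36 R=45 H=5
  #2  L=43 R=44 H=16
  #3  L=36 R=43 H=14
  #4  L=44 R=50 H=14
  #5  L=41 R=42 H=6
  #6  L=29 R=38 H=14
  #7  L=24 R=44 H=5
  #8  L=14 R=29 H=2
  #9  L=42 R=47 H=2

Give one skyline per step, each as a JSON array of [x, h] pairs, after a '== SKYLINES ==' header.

== SKYLINES ==
[[36,5],[45,0]]
[[36,5],[43,16],[44,5],[45,0]]
[[36,14],[43,16],[44,5],[45,0]]
[[36,14],[43,16],[44,14],[50,0]]
[[36,14],[43,16],[44,14],[50,0]]
[[29,14],[43,16],[44,14],[50,0]]
[[24,5],[29,14],[43,16],[44,14],[50,0]]
[[14,2],[24,5],[29,14],[43,16],[44,14],[50,0]]
[[14,2],[24,5],[29,14],[43,16],[44,14],[50,0]]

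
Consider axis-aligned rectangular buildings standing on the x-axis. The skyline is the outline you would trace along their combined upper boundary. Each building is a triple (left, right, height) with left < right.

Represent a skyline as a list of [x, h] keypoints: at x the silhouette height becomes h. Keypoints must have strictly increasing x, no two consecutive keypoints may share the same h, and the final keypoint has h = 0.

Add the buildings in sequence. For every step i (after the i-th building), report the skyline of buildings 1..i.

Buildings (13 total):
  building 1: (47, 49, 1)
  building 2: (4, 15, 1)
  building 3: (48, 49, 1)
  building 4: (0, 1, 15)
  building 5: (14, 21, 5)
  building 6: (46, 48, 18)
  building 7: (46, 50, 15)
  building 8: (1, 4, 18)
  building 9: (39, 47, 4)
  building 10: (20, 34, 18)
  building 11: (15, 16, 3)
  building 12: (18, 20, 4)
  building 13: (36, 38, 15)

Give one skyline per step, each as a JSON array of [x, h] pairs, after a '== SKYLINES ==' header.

== SKYLINES ==
[[47,1],[49,0]]
[[4,1],[15,0],[47,1],[49,0]]
[[4,1],[15,0],[47,1],[49,0]]
[[0,15],[1,0],[4,1],[15,0],[47,1],[49,0]]
[[0,15],[1,0],[4,1],[14,5],[21,0],[47,1],[49,0]]
[[0,15],[1,0],[4,1],[14,5],[21,0],[46,18],[48,1],[49,0]]
[[0,15],[1,0],[4,1],[14,5],[21,0],[46,18],[48,15],[50,0]]
[[0,15],[1,18],[4,1],[14,5],[21,0],[46,18],[48,15],[50,0]]
[[0,15],[1,18],[4,1],[14,5],[21,0],[39,4],[46,18],[48,15],[50,0]]
[[0,15],[1,18],[4,1],[14,5],[20,18],[34,0],[39,4],[46,18],[48,15],[50,0]]
[[0,15],[1,18],[4,1],[14,5],[20,18],[34,0],[39,4],[46,18],[48,15],[50,0]]
[[0,15],[1,18],[4,1],[14,5],[20,18],[34,0],[39,4],[46,18],[48,15],[50,0]]
[[0,15],[1,18],[4,1],[14,5],[20,18],[34,0],[36,15],[38,0],[39,4],[46,18],[48,15],[50,0]]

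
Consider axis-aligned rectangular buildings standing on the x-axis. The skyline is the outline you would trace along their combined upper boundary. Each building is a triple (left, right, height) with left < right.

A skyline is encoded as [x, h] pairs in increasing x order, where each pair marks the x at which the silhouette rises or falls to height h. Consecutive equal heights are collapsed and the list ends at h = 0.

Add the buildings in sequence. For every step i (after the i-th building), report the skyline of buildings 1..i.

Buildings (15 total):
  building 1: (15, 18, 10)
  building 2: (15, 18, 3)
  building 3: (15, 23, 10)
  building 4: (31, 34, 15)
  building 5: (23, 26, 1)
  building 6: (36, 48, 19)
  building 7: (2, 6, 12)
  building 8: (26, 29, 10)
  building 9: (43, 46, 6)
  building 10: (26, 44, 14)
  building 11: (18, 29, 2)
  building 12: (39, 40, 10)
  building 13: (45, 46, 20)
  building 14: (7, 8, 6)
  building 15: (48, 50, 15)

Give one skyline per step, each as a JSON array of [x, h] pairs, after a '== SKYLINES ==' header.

== SKYLINES ==
[[15,10],[18,0]]
[[15,10],[18,0]]
[[15,10],[23,0]]
[[15,10],[23,0],[31,15],[34,0]]
[[15,10],[23,1],[26,0],[31,15],[34,0]]
[[15,10],[23,1],[26,0],[31,15],[34,0],[36,19],[48,0]]
[[2,12],[6,0],[15,10],[23,1],[26,0],[31,15],[34,0],[36,19],[48,0]]
[[2,12],[6,0],[15,10],[23,1],[26,10],[29,0],[31,15],[34,0],[36,19],[48,0]]
[[2,12],[6,0],[15,10],[23,1],[26,10],[29,0],[31,15],[34,0],[36,19],[48,0]]
[[2,12],[6,0],[15,10],[23,1],[26,14],[31,15],[34,14],[36,19],[48,0]]
[[2,12],[6,0],[15,10],[23,2],[26,14],[31,15],[34,14],[36,19],[48,0]]
[[2,12],[6,0],[15,10],[23,2],[26,14],[31,15],[34,14],[36,19],[48,0]]
[[2,12],[6,0],[15,10],[23,2],[26,14],[31,15],[34,14],[36,19],[45,20],[46,19],[48,0]]
[[2,12],[6,0],[7,6],[8,0],[15,10],[23,2],[26,14],[31,15],[34,14],[36,19],[45,20],[46,19],[48,0]]
[[2,12],[6,0],[7,6],[8,0],[15,10],[23,2],[26,14],[31,15],[34,14],[36,19],[45,20],[46,19],[48,15],[50,0]]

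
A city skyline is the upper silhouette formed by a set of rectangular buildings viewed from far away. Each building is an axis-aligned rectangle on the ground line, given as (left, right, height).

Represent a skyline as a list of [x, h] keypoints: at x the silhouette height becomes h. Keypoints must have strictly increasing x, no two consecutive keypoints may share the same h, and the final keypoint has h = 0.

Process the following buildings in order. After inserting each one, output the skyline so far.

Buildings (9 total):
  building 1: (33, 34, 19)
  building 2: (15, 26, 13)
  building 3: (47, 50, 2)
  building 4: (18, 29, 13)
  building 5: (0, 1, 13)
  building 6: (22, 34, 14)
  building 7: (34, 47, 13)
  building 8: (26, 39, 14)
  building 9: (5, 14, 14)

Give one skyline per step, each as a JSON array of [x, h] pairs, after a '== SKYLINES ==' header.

== SKYLINES ==
[[33,19],[34,0]]
[[15,13],[26,0],[33,19],[34,0]]
[[15,13],[26,0],[33,19],[34,0],[47,2],[50,0]]
[[15,13],[29,0],[33,19],[34,0],[47,2],[50,0]]
[[0,13],[1,0],[15,13],[29,0],[33,19],[34,0],[47,2],[50,0]]
[[0,13],[1,0],[15,13],[22,14],[33,19],[34,0],[47,2],[50,0]]
[[0,13],[1,0],[15,13],[22,14],[33,19],[34,13],[47,2],[50,0]]
[[0,13],[1,0],[15,13],[22,14],[33,19],[34,14],[39,13],[47,2],[50,0]]
[[0,13],[1,0],[5,14],[14,0],[15,13],[22,14],[33,19],[34,14],[39,13],[47,2],[50,0]]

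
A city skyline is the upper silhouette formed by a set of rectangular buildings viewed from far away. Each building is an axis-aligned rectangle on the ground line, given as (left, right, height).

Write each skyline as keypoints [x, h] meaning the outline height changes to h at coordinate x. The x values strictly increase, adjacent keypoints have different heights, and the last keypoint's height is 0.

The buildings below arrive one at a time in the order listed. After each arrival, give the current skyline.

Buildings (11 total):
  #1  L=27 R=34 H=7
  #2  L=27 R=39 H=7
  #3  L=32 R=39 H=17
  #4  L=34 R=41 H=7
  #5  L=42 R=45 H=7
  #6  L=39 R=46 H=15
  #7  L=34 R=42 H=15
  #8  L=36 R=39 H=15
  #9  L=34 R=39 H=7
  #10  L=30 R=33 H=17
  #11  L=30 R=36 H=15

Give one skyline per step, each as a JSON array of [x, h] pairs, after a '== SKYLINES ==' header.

== SKYLINES ==
[[27,7],[34,0]]
[[27,7],[39,0]]
[[27,7],[32,17],[39,0]]
[[27,7],[32,17],[39,7],[41,0]]
[[27,7],[32,17],[39,7],[41,0],[42,7],[45,0]]
[[27,7],[32,17],[39,15],[46,0]]
[[27,7],[32,17],[39,15],[46,0]]
[[27,7],[32,17],[39,15],[46,0]]
[[27,7],[32,17],[39,15],[46,0]]
[[27,7],[30,17],[39,15],[46,0]]
[[27,7],[30,17],[39,15],[46,0]]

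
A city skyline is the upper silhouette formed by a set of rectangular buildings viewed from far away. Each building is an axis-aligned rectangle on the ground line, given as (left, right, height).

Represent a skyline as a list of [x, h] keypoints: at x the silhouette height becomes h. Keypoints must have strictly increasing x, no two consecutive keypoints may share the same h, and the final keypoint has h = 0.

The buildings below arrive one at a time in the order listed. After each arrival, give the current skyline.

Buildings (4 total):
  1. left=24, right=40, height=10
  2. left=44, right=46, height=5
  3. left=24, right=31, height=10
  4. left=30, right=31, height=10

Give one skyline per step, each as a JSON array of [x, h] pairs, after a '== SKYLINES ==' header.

== SKYLINES ==
[[24,10],[40,0]]
[[24,10],[40,0],[44,5],[46,0]]
[[24,10],[40,0],[44,5],[46,0]]
[[24,10],[40,0],[44,5],[46,0]]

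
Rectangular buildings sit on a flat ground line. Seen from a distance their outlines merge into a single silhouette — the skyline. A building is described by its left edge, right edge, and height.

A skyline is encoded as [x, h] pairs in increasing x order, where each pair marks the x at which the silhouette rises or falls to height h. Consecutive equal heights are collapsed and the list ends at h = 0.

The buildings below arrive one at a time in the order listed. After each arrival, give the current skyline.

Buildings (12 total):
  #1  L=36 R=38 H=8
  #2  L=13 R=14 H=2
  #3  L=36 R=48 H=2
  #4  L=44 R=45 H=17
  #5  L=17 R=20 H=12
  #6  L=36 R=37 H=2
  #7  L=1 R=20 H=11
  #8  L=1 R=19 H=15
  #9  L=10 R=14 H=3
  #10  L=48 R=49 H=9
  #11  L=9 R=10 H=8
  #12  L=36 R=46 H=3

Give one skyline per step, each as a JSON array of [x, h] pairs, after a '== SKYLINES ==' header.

== SKYLINES ==
[[36,8],[38,0]]
[[13,2],[14,0],[36,8],[38,0]]
[[13,2],[14,0],[36,8],[38,2],[48,0]]
[[13,2],[14,0],[36,8],[38,2],[44,17],[45,2],[48,0]]
[[13,2],[14,0],[17,12],[20,0],[36,8],[38,2],[44,17],[45,2],[48,0]]
[[13,2],[14,0],[17,12],[20,0],[36,8],[38,2],[44,17],[45,2],[48,0]]
[[1,11],[17,12],[20,0],[36,8],[38,2],[44,17],[45,2],[48,0]]
[[1,15],[19,12],[20,0],[36,8],[38,2],[44,17],[45,2],[48,0]]
[[1,15],[19,12],[20,0],[36,8],[38,2],[44,17],[45,2],[48,0]]
[[1,15],[19,12],[20,0],[36,8],[38,2],[44,17],[45,2],[48,9],[49,0]]
[[1,15],[19,12],[20,0],[36,8],[38,2],[44,17],[45,2],[48,9],[49,0]]
[[1,15],[19,12],[20,0],[36,8],[38,3],[44,17],[45,3],[46,2],[48,9],[49,0]]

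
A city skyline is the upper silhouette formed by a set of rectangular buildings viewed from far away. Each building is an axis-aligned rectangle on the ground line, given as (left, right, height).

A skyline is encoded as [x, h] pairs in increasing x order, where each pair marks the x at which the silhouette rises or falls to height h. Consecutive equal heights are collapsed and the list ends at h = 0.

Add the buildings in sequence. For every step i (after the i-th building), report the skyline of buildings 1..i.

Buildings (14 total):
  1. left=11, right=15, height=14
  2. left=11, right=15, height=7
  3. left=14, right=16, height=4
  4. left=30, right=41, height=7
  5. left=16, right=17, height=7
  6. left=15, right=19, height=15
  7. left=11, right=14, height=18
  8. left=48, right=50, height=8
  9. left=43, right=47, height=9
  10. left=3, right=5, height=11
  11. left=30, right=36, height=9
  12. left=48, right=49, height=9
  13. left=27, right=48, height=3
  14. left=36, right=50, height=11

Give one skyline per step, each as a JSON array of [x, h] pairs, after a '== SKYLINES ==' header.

== SKYLINES ==
[[11,14],[15,0]]
[[11,14],[15,0]]
[[11,14],[15,4],[16,0]]
[[11,14],[15,4],[16,0],[30,7],[41,0]]
[[11,14],[15,4],[16,7],[17,0],[30,7],[41,0]]
[[11,14],[15,15],[19,0],[30,7],[41,0]]
[[11,18],[14,14],[15,15],[19,0],[30,7],[41,0]]
[[11,18],[14,14],[15,15],[19,0],[30,7],[41,0],[48,8],[50,0]]
[[11,18],[14,14],[15,15],[19,0],[30,7],[41,0],[43,9],[47,0],[48,8],[50,0]]
[[3,11],[5,0],[11,18],[14,14],[15,15],[19,0],[30,7],[41,0],[43,9],[47,0],[48,8],[50,0]]
[[3,11],[5,0],[11,18],[14,14],[15,15],[19,0],[30,9],[36,7],[41,0],[43,9],[47,0],[48,8],[50,0]]
[[3,11],[5,0],[11,18],[14,14],[15,15],[19,0],[30,9],[36,7],[41,0],[43,9],[47,0],[48,9],[49,8],[50,0]]
[[3,11],[5,0],[11,18],[14,14],[15,15],[19,0],[27,3],[30,9],[36,7],[41,3],[43,9],[47,3],[48,9],[49,8],[50,0]]
[[3,11],[5,0],[11,18],[14,14],[15,15],[19,0],[27,3],[30,9],[36,11],[50,0]]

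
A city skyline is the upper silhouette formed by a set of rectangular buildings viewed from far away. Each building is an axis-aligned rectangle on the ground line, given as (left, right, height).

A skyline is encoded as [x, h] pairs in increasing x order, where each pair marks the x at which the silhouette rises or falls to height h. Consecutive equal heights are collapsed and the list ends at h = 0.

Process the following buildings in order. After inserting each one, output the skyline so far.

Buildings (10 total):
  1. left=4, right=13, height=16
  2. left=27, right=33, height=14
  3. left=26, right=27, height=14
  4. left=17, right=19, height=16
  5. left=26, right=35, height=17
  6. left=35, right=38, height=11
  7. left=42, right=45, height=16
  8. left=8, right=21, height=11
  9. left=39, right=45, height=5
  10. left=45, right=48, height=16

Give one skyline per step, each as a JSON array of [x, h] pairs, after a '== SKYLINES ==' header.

== SKYLINES ==
[[4,16],[13,0]]
[[4,16],[13,0],[27,14],[33,0]]
[[4,16],[13,0],[26,14],[33,0]]
[[4,16],[13,0],[17,16],[19,0],[26,14],[33,0]]
[[4,16],[13,0],[17,16],[19,0],[26,17],[35,0]]
[[4,16],[13,0],[17,16],[19,0],[26,17],[35,11],[38,0]]
[[4,16],[13,0],[17,16],[19,0],[26,17],[35,11],[38,0],[42,16],[45,0]]
[[4,16],[13,11],[17,16],[19,11],[21,0],[26,17],[35,11],[38,0],[42,16],[45,0]]
[[4,16],[13,11],[17,16],[19,11],[21,0],[26,17],[35,11],[38,0],[39,5],[42,16],[45,0]]
[[4,16],[13,11],[17,16],[19,11],[21,0],[26,17],[35,11],[38,0],[39,5],[42,16],[48,0]]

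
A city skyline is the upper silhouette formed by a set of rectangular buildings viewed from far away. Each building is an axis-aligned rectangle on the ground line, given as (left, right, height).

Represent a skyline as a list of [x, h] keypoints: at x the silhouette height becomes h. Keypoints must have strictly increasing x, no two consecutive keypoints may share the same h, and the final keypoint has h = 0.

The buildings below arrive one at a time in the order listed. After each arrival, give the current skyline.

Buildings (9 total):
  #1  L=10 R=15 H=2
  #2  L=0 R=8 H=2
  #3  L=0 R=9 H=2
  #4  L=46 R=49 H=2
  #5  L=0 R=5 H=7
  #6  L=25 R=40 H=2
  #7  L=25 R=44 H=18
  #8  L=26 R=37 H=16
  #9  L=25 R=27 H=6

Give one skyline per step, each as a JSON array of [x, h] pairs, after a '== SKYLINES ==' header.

== SKYLINES ==
[[10,2],[15,0]]
[[0,2],[8,0],[10,2],[15,0]]
[[0,2],[9,0],[10,2],[15,0]]
[[0,2],[9,0],[10,2],[15,0],[46,2],[49,0]]
[[0,7],[5,2],[9,0],[10,2],[15,0],[46,2],[49,0]]
[[0,7],[5,2],[9,0],[10,2],[15,0],[25,2],[40,0],[46,2],[49,0]]
[[0,7],[5,2],[9,0],[10,2],[15,0],[25,18],[44,0],[46,2],[49,0]]
[[0,7],[5,2],[9,0],[10,2],[15,0],[25,18],[44,0],[46,2],[49,0]]
[[0,7],[5,2],[9,0],[10,2],[15,0],[25,18],[44,0],[46,2],[49,0]]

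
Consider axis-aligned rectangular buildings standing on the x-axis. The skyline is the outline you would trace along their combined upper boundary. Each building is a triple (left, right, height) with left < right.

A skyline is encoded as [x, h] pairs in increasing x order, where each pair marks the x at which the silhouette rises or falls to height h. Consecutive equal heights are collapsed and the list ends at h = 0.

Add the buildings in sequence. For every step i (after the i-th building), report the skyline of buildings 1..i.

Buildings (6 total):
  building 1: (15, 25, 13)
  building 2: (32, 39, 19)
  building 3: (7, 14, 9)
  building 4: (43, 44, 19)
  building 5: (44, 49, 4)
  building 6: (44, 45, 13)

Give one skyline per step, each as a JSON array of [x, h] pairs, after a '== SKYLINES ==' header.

== SKYLINES ==
[[15,13],[25,0]]
[[15,13],[25,0],[32,19],[39,0]]
[[7,9],[14,0],[15,13],[25,0],[32,19],[39,0]]
[[7,9],[14,0],[15,13],[25,0],[32,19],[39,0],[43,19],[44,0]]
[[7,9],[14,0],[15,13],[25,0],[32,19],[39,0],[43,19],[44,4],[49,0]]
[[7,9],[14,0],[15,13],[25,0],[32,19],[39,0],[43,19],[44,13],[45,4],[49,0]]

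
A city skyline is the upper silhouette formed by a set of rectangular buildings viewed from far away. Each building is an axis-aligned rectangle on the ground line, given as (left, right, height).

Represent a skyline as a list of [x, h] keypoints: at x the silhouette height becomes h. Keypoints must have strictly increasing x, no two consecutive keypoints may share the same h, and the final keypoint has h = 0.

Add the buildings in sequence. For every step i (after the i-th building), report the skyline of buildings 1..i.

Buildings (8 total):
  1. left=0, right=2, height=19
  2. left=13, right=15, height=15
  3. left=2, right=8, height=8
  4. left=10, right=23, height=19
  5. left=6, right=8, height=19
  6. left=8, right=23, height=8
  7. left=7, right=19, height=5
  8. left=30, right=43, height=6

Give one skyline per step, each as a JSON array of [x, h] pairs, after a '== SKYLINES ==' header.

== SKYLINES ==
[[0,19],[2,0]]
[[0,19],[2,0],[13,15],[15,0]]
[[0,19],[2,8],[8,0],[13,15],[15,0]]
[[0,19],[2,8],[8,0],[10,19],[23,0]]
[[0,19],[2,8],[6,19],[8,0],[10,19],[23,0]]
[[0,19],[2,8],[6,19],[8,8],[10,19],[23,0]]
[[0,19],[2,8],[6,19],[8,8],[10,19],[23,0]]
[[0,19],[2,8],[6,19],[8,8],[10,19],[23,0],[30,6],[43,0]]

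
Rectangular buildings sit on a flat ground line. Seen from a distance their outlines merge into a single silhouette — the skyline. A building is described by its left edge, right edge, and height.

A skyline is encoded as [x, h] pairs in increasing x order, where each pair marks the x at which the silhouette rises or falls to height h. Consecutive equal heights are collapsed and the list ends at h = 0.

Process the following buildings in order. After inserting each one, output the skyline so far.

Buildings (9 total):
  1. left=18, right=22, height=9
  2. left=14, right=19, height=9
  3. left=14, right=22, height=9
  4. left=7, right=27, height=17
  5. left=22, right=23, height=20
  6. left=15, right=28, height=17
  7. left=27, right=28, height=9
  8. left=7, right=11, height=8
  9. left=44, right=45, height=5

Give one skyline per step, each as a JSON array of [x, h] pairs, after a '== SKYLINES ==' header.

== SKYLINES ==
[[18,9],[22,0]]
[[14,9],[22,0]]
[[14,9],[22,0]]
[[7,17],[27,0]]
[[7,17],[22,20],[23,17],[27,0]]
[[7,17],[22,20],[23,17],[28,0]]
[[7,17],[22,20],[23,17],[28,0]]
[[7,17],[22,20],[23,17],[28,0]]
[[7,17],[22,20],[23,17],[28,0],[44,5],[45,0]]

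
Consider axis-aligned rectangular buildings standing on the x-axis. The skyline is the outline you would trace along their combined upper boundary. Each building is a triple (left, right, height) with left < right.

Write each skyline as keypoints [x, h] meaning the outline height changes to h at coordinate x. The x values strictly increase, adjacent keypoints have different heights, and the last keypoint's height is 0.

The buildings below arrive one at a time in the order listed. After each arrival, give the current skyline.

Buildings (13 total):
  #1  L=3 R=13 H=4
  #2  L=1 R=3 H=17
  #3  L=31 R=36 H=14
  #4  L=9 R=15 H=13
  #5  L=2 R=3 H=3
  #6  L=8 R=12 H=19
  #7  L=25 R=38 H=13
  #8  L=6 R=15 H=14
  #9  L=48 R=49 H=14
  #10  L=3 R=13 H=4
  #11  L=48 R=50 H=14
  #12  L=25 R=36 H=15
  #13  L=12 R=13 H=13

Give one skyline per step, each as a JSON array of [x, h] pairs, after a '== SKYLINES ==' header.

== SKYLINES ==
[[3,4],[13,0]]
[[1,17],[3,4],[13,0]]
[[1,17],[3,4],[13,0],[31,14],[36,0]]
[[1,17],[3,4],[9,13],[15,0],[31,14],[36,0]]
[[1,17],[3,4],[9,13],[15,0],[31,14],[36,0]]
[[1,17],[3,4],[8,19],[12,13],[15,0],[31,14],[36,0]]
[[1,17],[3,4],[8,19],[12,13],[15,0],[25,13],[31,14],[36,13],[38,0]]
[[1,17],[3,4],[6,14],[8,19],[12,14],[15,0],[25,13],[31,14],[36,13],[38,0]]
[[1,17],[3,4],[6,14],[8,19],[12,14],[15,0],[25,13],[31,14],[36,13],[38,0],[48,14],[49,0]]
[[1,17],[3,4],[6,14],[8,19],[12,14],[15,0],[25,13],[31,14],[36,13],[38,0],[48,14],[49,0]]
[[1,17],[3,4],[6,14],[8,19],[12,14],[15,0],[25,13],[31,14],[36,13],[38,0],[48,14],[50,0]]
[[1,17],[3,4],[6,14],[8,19],[12,14],[15,0],[25,15],[36,13],[38,0],[48,14],[50,0]]
[[1,17],[3,4],[6,14],[8,19],[12,14],[15,0],[25,15],[36,13],[38,0],[48,14],[50,0]]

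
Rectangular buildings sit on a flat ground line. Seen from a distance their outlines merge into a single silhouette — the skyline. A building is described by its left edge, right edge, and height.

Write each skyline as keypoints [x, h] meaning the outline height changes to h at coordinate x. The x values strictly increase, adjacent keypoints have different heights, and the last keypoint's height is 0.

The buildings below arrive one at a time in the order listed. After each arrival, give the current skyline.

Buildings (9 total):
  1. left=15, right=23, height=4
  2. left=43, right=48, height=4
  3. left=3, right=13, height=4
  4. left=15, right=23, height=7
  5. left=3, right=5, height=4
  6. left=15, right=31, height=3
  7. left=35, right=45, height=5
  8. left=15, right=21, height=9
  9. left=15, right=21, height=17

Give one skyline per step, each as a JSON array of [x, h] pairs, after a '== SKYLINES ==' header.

== SKYLINES ==
[[15,4],[23,0]]
[[15,4],[23,0],[43,4],[48,0]]
[[3,4],[13,0],[15,4],[23,0],[43,4],[48,0]]
[[3,4],[13,0],[15,7],[23,0],[43,4],[48,0]]
[[3,4],[13,0],[15,7],[23,0],[43,4],[48,0]]
[[3,4],[13,0],[15,7],[23,3],[31,0],[43,4],[48,0]]
[[3,4],[13,0],[15,7],[23,3],[31,0],[35,5],[45,4],[48,0]]
[[3,4],[13,0],[15,9],[21,7],[23,3],[31,0],[35,5],[45,4],[48,0]]
[[3,4],[13,0],[15,17],[21,7],[23,3],[31,0],[35,5],[45,4],[48,0]]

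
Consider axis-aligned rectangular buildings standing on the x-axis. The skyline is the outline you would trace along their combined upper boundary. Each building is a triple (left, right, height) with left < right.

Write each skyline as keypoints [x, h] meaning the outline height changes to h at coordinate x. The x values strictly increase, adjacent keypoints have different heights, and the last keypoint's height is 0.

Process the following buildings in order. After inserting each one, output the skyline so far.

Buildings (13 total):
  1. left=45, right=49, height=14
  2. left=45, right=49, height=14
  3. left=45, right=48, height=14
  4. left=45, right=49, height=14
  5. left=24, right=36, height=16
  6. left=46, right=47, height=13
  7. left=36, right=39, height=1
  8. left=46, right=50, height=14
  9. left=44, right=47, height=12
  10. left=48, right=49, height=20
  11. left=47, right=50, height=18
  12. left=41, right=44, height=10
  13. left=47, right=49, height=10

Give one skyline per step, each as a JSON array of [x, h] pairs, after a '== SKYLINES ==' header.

== SKYLINES ==
[[45,14],[49,0]]
[[45,14],[49,0]]
[[45,14],[49,0]]
[[45,14],[49,0]]
[[24,16],[36,0],[45,14],[49,0]]
[[24,16],[36,0],[45,14],[49,0]]
[[24,16],[36,1],[39,0],[45,14],[49,0]]
[[24,16],[36,1],[39,0],[45,14],[50,0]]
[[24,16],[36,1],[39,0],[44,12],[45,14],[50,0]]
[[24,16],[36,1],[39,0],[44,12],[45,14],[48,20],[49,14],[50,0]]
[[24,16],[36,1],[39,0],[44,12],[45,14],[47,18],[48,20],[49,18],[50,0]]
[[24,16],[36,1],[39,0],[41,10],[44,12],[45,14],[47,18],[48,20],[49,18],[50,0]]
[[24,16],[36,1],[39,0],[41,10],[44,12],[45,14],[47,18],[48,20],[49,18],[50,0]]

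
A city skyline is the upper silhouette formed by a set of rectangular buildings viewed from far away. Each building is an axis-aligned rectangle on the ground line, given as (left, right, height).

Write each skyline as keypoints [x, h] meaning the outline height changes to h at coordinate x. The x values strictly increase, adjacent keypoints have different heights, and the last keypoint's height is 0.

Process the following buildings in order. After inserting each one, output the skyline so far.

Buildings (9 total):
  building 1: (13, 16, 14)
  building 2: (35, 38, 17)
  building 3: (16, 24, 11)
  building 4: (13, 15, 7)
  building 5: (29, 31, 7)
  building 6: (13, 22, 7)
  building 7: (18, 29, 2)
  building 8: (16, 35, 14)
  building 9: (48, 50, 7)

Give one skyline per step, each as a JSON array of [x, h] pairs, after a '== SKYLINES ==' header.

== SKYLINES ==
[[13,14],[16,0]]
[[13,14],[16,0],[35,17],[38,0]]
[[13,14],[16,11],[24,0],[35,17],[38,0]]
[[13,14],[16,11],[24,0],[35,17],[38,0]]
[[13,14],[16,11],[24,0],[29,7],[31,0],[35,17],[38,0]]
[[13,14],[16,11],[24,0],[29,7],[31,0],[35,17],[38,0]]
[[13,14],[16,11],[24,2],[29,7],[31,0],[35,17],[38,0]]
[[13,14],[35,17],[38,0]]
[[13,14],[35,17],[38,0],[48,7],[50,0]]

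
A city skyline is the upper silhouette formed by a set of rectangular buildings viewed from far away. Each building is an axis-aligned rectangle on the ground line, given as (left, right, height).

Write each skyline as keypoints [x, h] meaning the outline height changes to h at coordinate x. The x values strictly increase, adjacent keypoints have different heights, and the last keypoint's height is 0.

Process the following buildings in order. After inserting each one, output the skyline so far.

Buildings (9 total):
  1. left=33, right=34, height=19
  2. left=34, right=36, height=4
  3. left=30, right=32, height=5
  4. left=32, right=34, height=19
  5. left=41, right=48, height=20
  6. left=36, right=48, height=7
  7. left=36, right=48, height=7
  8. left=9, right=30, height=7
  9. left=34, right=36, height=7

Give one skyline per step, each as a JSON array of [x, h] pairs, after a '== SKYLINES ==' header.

== SKYLINES ==
[[33,19],[34,0]]
[[33,19],[34,4],[36,0]]
[[30,5],[32,0],[33,19],[34,4],[36,0]]
[[30,5],[32,19],[34,4],[36,0]]
[[30,5],[32,19],[34,4],[36,0],[41,20],[48,0]]
[[30,5],[32,19],[34,4],[36,7],[41,20],[48,0]]
[[30,5],[32,19],[34,4],[36,7],[41,20],[48,0]]
[[9,7],[30,5],[32,19],[34,4],[36,7],[41,20],[48,0]]
[[9,7],[30,5],[32,19],[34,7],[41,20],[48,0]]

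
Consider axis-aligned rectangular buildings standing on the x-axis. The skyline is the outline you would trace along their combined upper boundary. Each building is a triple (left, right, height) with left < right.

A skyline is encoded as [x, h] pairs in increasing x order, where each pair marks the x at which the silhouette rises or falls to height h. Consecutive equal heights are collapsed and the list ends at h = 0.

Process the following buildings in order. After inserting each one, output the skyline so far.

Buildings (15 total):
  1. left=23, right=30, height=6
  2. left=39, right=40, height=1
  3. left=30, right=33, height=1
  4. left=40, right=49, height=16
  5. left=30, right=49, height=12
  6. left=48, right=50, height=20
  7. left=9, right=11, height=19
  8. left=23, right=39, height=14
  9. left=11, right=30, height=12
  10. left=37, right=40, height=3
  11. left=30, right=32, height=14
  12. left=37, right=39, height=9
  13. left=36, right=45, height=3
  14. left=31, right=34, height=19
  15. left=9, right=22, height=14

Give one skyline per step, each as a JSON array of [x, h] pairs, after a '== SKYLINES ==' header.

== SKYLINES ==
[[23,6],[30,0]]
[[23,6],[30,0],[39,1],[40,0]]
[[23,6],[30,1],[33,0],[39,1],[40,0]]
[[23,6],[30,1],[33,0],[39,1],[40,16],[49,0]]
[[23,6],[30,12],[40,16],[49,0]]
[[23,6],[30,12],[40,16],[48,20],[50,0]]
[[9,19],[11,0],[23,6],[30,12],[40,16],[48,20],[50,0]]
[[9,19],[11,0],[23,14],[39,12],[40,16],[48,20],[50,0]]
[[9,19],[11,12],[23,14],[39,12],[40,16],[48,20],[50,0]]
[[9,19],[11,12],[23,14],[39,12],[40,16],[48,20],[50,0]]
[[9,19],[11,12],[23,14],[39,12],[40,16],[48,20],[50,0]]
[[9,19],[11,12],[23,14],[39,12],[40,16],[48,20],[50,0]]
[[9,19],[11,12],[23,14],[39,12],[40,16],[48,20],[50,0]]
[[9,19],[11,12],[23,14],[31,19],[34,14],[39,12],[40,16],[48,20],[50,0]]
[[9,19],[11,14],[22,12],[23,14],[31,19],[34,14],[39,12],[40,16],[48,20],[50,0]]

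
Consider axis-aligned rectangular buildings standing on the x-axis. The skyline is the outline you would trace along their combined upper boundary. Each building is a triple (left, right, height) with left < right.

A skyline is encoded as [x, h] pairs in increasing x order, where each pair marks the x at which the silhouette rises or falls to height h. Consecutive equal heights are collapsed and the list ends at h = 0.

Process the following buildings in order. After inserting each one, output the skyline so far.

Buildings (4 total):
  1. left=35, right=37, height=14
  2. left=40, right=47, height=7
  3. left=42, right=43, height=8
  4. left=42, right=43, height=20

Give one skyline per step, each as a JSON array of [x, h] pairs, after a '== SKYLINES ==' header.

== SKYLINES ==
[[35,14],[37,0]]
[[35,14],[37,0],[40,7],[47,0]]
[[35,14],[37,0],[40,7],[42,8],[43,7],[47,0]]
[[35,14],[37,0],[40,7],[42,20],[43,7],[47,0]]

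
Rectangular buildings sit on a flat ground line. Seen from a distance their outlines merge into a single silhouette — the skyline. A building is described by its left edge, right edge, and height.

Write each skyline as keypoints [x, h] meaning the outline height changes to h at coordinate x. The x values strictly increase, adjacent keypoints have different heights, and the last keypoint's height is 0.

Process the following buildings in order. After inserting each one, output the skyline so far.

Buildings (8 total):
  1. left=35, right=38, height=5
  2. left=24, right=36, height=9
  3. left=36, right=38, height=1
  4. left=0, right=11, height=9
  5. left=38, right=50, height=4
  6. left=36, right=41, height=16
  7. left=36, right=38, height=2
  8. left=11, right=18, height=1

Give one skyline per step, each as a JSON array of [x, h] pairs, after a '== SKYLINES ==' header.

== SKYLINES ==
[[35,5],[38,0]]
[[24,9],[36,5],[38,0]]
[[24,9],[36,5],[38,0]]
[[0,9],[11,0],[24,9],[36,5],[38,0]]
[[0,9],[11,0],[24,9],[36,5],[38,4],[50,0]]
[[0,9],[11,0],[24,9],[36,16],[41,4],[50,0]]
[[0,9],[11,0],[24,9],[36,16],[41,4],[50,0]]
[[0,9],[11,1],[18,0],[24,9],[36,16],[41,4],[50,0]]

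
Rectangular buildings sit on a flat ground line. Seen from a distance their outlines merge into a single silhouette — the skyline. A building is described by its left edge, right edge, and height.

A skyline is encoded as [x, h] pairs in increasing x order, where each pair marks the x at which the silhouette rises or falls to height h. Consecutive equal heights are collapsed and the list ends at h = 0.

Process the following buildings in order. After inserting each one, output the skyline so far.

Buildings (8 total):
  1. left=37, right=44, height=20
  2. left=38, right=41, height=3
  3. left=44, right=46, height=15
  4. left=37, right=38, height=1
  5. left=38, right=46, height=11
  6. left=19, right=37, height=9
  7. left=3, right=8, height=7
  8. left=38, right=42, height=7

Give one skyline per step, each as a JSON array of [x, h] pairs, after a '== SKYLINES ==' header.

== SKYLINES ==
[[37,20],[44,0]]
[[37,20],[44,0]]
[[37,20],[44,15],[46,0]]
[[37,20],[44,15],[46,0]]
[[37,20],[44,15],[46,0]]
[[19,9],[37,20],[44,15],[46,0]]
[[3,7],[8,0],[19,9],[37,20],[44,15],[46,0]]
[[3,7],[8,0],[19,9],[37,20],[44,15],[46,0]]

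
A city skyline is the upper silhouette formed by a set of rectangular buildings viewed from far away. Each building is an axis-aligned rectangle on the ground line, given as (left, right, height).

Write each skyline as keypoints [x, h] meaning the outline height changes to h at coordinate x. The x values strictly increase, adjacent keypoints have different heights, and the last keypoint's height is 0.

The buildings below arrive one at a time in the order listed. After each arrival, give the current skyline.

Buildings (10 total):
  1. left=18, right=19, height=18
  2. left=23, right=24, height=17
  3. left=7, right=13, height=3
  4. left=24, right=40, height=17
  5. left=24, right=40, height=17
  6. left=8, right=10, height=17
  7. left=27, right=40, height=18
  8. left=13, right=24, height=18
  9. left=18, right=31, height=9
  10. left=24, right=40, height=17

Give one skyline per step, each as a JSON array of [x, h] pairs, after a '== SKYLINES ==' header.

== SKYLINES ==
[[18,18],[19,0]]
[[18,18],[19,0],[23,17],[24,0]]
[[7,3],[13,0],[18,18],[19,0],[23,17],[24,0]]
[[7,3],[13,0],[18,18],[19,0],[23,17],[40,0]]
[[7,3],[13,0],[18,18],[19,0],[23,17],[40,0]]
[[7,3],[8,17],[10,3],[13,0],[18,18],[19,0],[23,17],[40,0]]
[[7,3],[8,17],[10,3],[13,0],[18,18],[19,0],[23,17],[27,18],[40,0]]
[[7,3],[8,17],[10,3],[13,18],[24,17],[27,18],[40,0]]
[[7,3],[8,17],[10,3],[13,18],[24,17],[27,18],[40,0]]
[[7,3],[8,17],[10,3],[13,18],[24,17],[27,18],[40,0]]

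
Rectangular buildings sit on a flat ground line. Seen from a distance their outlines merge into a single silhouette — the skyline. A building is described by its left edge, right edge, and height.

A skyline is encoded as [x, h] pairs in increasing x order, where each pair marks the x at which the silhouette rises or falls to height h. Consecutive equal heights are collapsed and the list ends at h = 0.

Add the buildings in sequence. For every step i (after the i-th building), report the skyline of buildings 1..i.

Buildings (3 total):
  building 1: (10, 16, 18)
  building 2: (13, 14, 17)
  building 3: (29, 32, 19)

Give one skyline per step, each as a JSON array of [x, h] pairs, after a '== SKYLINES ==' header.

== SKYLINES ==
[[10,18],[16,0]]
[[10,18],[16,0]]
[[10,18],[16,0],[29,19],[32,0]]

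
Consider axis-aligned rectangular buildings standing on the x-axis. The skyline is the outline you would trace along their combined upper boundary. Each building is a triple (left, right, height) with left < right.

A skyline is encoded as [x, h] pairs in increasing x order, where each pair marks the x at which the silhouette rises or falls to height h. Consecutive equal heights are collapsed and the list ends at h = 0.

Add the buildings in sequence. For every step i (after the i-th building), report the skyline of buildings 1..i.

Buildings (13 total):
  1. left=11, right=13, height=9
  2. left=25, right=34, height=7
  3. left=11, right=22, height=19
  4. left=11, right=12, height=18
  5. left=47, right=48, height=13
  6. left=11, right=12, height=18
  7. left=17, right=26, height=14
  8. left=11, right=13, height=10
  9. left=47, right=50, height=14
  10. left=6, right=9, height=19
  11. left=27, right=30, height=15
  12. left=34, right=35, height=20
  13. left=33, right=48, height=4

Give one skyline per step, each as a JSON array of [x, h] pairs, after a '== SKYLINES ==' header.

== SKYLINES ==
[[11,9],[13,0]]
[[11,9],[13,0],[25,7],[34,0]]
[[11,19],[22,0],[25,7],[34,0]]
[[11,19],[22,0],[25,7],[34,0]]
[[11,19],[22,0],[25,7],[34,0],[47,13],[48,0]]
[[11,19],[22,0],[25,7],[34,0],[47,13],[48,0]]
[[11,19],[22,14],[26,7],[34,0],[47,13],[48,0]]
[[11,19],[22,14],[26,7],[34,0],[47,13],[48,0]]
[[11,19],[22,14],[26,7],[34,0],[47,14],[50,0]]
[[6,19],[9,0],[11,19],[22,14],[26,7],[34,0],[47,14],[50,0]]
[[6,19],[9,0],[11,19],[22,14],[26,7],[27,15],[30,7],[34,0],[47,14],[50,0]]
[[6,19],[9,0],[11,19],[22,14],[26,7],[27,15],[30,7],[34,20],[35,0],[47,14],[50,0]]
[[6,19],[9,0],[11,19],[22,14],[26,7],[27,15],[30,7],[34,20],[35,4],[47,14],[50,0]]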